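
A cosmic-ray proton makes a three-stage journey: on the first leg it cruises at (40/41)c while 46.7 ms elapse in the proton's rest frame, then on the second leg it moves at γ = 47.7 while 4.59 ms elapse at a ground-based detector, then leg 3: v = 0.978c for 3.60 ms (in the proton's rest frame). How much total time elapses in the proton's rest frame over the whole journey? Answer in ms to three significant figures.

Leg 1: 46.7 ms is already measured in the proton's rest frame.
Leg 2: γ = 47.7; τ_2 = 4.59/47.70 = 0.09623 ms.
Leg 3: 3.60 ms is already measured in the proton's rest frame.
Total: 46.70 + 0.09623 + 3.600 ms.

τ = 50.4 ms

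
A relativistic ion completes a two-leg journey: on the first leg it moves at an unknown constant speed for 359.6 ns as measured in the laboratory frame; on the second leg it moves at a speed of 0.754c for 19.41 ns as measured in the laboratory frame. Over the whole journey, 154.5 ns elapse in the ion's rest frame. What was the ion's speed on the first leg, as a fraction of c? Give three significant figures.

β = 0.919

Leg 1: speed unknown; τ_1 = 359.6/γ_1.
Leg 2: γ = 1/√(1 − 0.754²) = 1/√0.4315 = 1.522; τ_2 = 19.41/1.522 = 12.75 ns.
Total proper time: τ_1 + 12.75 = 154.5, so τ_1 = 154.5 − 12.75 = 141.8 ns.
γ_1 = 359.6/141.8 = 2.537; β = √(1 − 1/γ²) = √0.8446.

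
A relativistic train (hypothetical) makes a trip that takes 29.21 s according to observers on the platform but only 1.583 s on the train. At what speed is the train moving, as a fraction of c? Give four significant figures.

The proper time is measured on the train (both events occur at the train's location); Δt is measured on the platform. γ = Δt/τ = 29.21/1.583 = 18.45.
β = √(1 − 1/γ²) = √(1 − 0.002937) = √0.9971

β = 0.9985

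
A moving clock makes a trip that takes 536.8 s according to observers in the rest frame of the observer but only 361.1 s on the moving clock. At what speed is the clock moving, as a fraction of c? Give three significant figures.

v = 0.740c

The proper time is measured on the moving clock (both events occur at the clock's location); Δt is measured in the rest frame of the observer. γ = Δt/τ = 536.8/361.1 = 1.487.
β = √(1 − 1/γ²) = √(1 − 0.4525) = √0.5475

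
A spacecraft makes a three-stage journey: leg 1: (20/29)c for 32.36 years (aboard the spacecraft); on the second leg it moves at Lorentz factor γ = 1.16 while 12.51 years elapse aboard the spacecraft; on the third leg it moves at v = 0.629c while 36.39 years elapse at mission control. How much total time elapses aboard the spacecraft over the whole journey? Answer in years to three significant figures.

Leg 1: 32.36 years is already measured aboard the spacecraft.
Leg 2: 12.51 years is already measured aboard the spacecraft.
Leg 3: γ = 1/√(1 − 0.629²) = 1/√0.6044 = 1.286; τ_3 = 36.39/1.286 = 28.29 years.
Total: 32.36 + 12.51 + 28.29 years.

τ = 73.2 years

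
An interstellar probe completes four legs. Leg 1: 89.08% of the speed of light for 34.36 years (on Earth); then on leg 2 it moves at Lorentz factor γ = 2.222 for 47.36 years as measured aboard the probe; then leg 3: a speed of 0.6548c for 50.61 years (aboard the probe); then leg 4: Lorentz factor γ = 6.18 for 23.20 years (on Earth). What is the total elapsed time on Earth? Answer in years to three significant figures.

Δt = 230 years

Leg 1: 34.36 years is already measured on Earth.
Leg 2: γ = 2.222; Δt_2 = 2.222 × 47.36 = 105.2 years.
Leg 3: γ = 1/√(1 − 0.6548²) = 1/√0.5712 = 1.323; Δt_3 = 1.323 × 50.61 = 66.96 years.
Leg 4: 23.20 years is already measured on Earth.
Total: 34.36 + 105.2 + 66.96 + 23.20 years.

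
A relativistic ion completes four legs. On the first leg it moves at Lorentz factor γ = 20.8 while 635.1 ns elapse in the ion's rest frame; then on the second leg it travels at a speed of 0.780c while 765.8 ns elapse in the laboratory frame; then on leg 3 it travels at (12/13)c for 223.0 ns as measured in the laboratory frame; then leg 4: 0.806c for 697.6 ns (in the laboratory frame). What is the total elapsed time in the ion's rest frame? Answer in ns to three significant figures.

Leg 1: 635.1 ns is already measured in the ion's rest frame.
Leg 2: γ = 1/√(1 − 0.780²) = 1/√0.3916 = 1.598; τ_2 = 765.8/1.598 = 479.2 ns.
Leg 3: γ = 1/√(1 − (12/13)²) = 13/5 = 2.600; τ_3 = 223.0/2.600 = 85.77 ns.
Leg 4: γ = 1/√(1 − 0.806²) = 1/√0.3504 = 1.689; τ_4 = 697.6/1.689 = 412.9 ns.
Total: 635.1 + 479.2 + 85.77 + 412.9 ns.

τ = 1610 ns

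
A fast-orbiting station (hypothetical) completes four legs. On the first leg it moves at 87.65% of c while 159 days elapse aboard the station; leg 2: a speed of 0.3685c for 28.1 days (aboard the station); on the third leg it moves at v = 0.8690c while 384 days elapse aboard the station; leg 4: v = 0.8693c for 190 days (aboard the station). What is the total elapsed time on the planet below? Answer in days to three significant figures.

Δt = 1520 days

Leg 1: β = 0.8765; γ = 1/√(1 − 0.8765²) = 1/√0.2317 = 2.077; Δt_1 = 2.077 × 159 = 330.3 days.
Leg 2: γ = 1/√(1 − 0.3685²) = 1/√0.8642 = 1.076; Δt_2 = 1.076 × 28.1 = 30.23 days.
Leg 3: γ = 1/√(1 − 0.8690²) = 1/√0.2448 = 2.021; Δt_3 = 2.021 × 384 = 776.1 days.
Leg 4: γ = 1/√(1 − 0.8693²) = 1/√0.2443 = 2.023; Δt_4 = 2.023 × 190 = 384.4 days.
Total: 330.3 + 30.23 + 776.1 + 384.4 days.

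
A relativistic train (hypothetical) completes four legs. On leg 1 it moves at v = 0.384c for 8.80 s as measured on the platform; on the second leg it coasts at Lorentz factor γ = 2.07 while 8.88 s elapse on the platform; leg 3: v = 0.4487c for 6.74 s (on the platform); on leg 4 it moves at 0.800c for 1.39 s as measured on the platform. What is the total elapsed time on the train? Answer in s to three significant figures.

Leg 1: γ = 1/√(1 − 0.384²) = 1/√0.8525 = 1.083; τ_1 = 8.80/1.083 = 8.125 s.
Leg 2: γ = 2.07; τ_2 = 8.88/2.070 = 4.290 s.
Leg 3: γ = 1/√(1 − 0.4487²) = 1/√0.7987 = 1.119; τ_3 = 6.74/1.119 = 6.023 s.
Leg 4: γ = 1/√(1 − 0.800²) = 1/√0.3600 = 1.667; τ_4 = 1.39/1.667 = 0.8340 s.
Total: 8.125 + 4.290 + 6.023 + 0.8340 s.

τ = 19.3 s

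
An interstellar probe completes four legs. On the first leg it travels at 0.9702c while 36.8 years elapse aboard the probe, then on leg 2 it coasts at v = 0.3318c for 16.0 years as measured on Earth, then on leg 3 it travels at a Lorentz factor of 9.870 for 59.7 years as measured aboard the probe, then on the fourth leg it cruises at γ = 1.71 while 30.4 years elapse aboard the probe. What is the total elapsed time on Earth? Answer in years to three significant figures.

Δt = 809 years

Leg 1: γ = 1/√(1 − 0.9702²) = 1/√0.05871 = 4.127; Δt_1 = 4.127 × 36.8 = 151.9 years.
Leg 2: 16.0 years is already measured on Earth.
Leg 3: γ = 9.870; Δt_3 = 9.870 × 59.7 = 589.2 years.
Leg 4: γ = 1.71; Δt_4 = 1.710 × 30.4 = 51.98 years.
Total: 151.9 + 16.00 + 589.2 + 51.98 years.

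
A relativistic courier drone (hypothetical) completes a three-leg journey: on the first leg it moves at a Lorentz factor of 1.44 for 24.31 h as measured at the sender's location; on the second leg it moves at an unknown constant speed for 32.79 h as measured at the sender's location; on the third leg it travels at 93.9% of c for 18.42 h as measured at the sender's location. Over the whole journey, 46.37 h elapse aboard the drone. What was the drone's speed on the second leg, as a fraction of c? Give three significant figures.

Leg 1: γ = 1.44; τ_1 = 24.31/1.440 = 16.88 h.
Leg 2: speed unknown; τ_2 = 32.79/γ_2.
Leg 3: β = 0.939; γ = 1/√(1 − 0.939²) = 1/√0.1183 = 2.908; τ_3 = 18.42/2.908 = 6.335 h.
Total proper time: 16.88 + τ_2 + 6.335 = 46.37, so τ_2 = 46.37 − 23.22 = 23.15 h.
γ_2 = 32.79/23.15 = 1.416; β = √(1 − 1/γ²) = √0.5014.

β = 0.708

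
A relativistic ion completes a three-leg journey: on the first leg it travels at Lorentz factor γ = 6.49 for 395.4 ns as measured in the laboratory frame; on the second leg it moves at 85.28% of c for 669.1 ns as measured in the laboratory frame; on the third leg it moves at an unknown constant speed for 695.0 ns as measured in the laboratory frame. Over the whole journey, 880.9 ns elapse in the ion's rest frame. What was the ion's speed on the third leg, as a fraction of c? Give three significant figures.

Leg 1: γ = 6.49; τ_1 = 395.4/6.490 = 60.92 ns.
Leg 2: β = 0.8528; γ = 1/√(1 − 0.8528²) = 1/√0.2727 = 1.915; τ_2 = 669.1/1.915 = 349.4 ns.
Leg 3: speed unknown; τ_3 = 695.0/γ_3.
Total proper time: 60.92 + 349.4 + τ_3 = 880.9, so τ_3 = 880.9 − 410.4 = 470.5 ns.
γ_3 = 695.0/470.5 = 1.477; β = √(1 − 1/γ²) = √0.5416.

β = 0.736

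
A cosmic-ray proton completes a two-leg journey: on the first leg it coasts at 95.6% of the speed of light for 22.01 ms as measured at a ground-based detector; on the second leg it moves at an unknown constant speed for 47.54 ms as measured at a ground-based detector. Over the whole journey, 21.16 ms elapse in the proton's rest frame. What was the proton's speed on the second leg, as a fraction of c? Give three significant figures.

Leg 1: β = 0.956; γ = 1/√(1 − 0.956²) = 1/√0.08606 = 3.409; τ_1 = 22.01/3.409 = 6.457 ms.
Leg 2: speed unknown; τ_2 = 47.54/γ_2.
Total proper time: 6.457 + τ_2 = 21.16, so τ_2 = 21.16 − 6.457 = 14.70 ms.
γ_2 = 47.54/14.70 = 3.233; β = √(1 − 1/γ²) = √0.9043.

β = 0.951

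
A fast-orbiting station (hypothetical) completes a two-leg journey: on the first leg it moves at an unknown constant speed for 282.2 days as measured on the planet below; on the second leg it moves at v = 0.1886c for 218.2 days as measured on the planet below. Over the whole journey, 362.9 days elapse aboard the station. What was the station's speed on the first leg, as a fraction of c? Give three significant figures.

Leg 1: speed unknown; τ_1 = 282.2/γ_1.
Leg 2: γ = 1/√(1 − 0.1886²) = 1/√0.9644 = 1.018; τ_2 = 218.2/1.018 = 214.3 days.
Total proper time: τ_1 + 214.3 = 362.9, so τ_1 = 362.9 − 214.3 = 148.6 days.
γ_1 = 282.2/148.6 = 1.899; β = √(1 − 1/γ²) = √0.7227.

β = 0.850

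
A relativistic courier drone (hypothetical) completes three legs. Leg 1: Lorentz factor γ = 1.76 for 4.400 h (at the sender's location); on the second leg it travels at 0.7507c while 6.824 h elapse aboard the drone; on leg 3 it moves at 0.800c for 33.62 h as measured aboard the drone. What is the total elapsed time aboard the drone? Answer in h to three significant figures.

τ = 42.9 h

Leg 1: γ = 1.76; τ_1 = 4.400/1.760 = 2.500 h.
Leg 2: 6.824 h is already measured aboard the drone.
Leg 3: 33.62 h is already measured aboard the drone.
Total: 2.500 + 6.824 + 33.62 h.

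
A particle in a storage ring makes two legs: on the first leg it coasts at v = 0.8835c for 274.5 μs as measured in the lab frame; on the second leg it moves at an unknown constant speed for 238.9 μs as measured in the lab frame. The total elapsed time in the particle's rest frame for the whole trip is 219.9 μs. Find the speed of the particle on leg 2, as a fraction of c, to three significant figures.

Leg 1: γ = 1/√(1 − 0.8835²) = 1/√0.2194 = 2.135; τ_1 = 274.5/2.135 = 128.6 μs.
Leg 2: speed unknown; τ_2 = 238.9/γ_2.
Total proper time: 128.6 + τ_2 = 219.9, so τ_2 = 219.9 − 128.6 = 91.32 μs.
γ_2 = 238.9/91.32 = 2.616; β = √(1 − 1/γ²) = √0.8539.

β = 0.924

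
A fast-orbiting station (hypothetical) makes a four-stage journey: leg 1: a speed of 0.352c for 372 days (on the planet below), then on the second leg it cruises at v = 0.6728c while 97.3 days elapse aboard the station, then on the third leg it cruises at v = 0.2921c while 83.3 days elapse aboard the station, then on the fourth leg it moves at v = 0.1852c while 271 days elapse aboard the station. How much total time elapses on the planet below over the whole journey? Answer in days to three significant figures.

Leg 1: 372 days is already measured on the planet below.
Leg 2: γ = 1/√(1 − 0.6728²) = 1/√0.5473 = 1.352; Δt_2 = 1.352 × 97.3 = 131.5 days.
Leg 3: γ = 1/√(1 − 0.2921²) = 1/√0.9147 = 1.046; Δt_3 = 1.046 × 83.3 = 87.10 days.
Leg 4: γ = 1/√(1 − 0.1852²) = 1/√0.9657 = 1.018; Δt_4 = 1.018 × 271 = 275.8 days.
Total: 372.0 + 131.5 + 87.10 + 275.8 days.

Δt = 866 days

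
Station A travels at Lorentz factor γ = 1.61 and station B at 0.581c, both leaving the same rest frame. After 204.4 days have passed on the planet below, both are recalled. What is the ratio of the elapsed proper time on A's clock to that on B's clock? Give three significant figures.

τ_A/τ_B = 0.763

A: γ = 1.61. B: γ = 1/√(1 − 0.581²) = 1/√0.6624 = 1.229.
τ_A/τ_B = γ_B/γ_A = 1.229/1.610 = 0.7631, so τ_A/τ_B = 0.7631.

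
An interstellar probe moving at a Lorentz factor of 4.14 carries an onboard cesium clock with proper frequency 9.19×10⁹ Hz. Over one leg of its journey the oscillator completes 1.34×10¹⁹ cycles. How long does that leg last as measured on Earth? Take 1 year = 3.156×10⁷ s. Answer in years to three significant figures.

Δt = 191 years

γ = 4.14
Proper time for N cycles: τ = N/f = 1.34×10¹⁹/(9.19×10⁹) = 1.458×10⁹ s = 46.20 years.
Lab-frame duration Δt = γτ = 4.140 × 46.20 = 191.3 years.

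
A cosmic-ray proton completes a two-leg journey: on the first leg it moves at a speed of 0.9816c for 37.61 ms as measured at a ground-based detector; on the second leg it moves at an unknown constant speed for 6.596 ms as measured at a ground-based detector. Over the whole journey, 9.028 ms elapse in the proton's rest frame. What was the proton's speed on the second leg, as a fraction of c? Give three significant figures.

β = 0.960

Leg 1: γ = 1/√(1 − 0.9816²) = 1/√0.03646 = 5.237; τ_1 = 37.61/5.237 = 7.182 ms.
Leg 2: speed unknown; τ_2 = 6.596/γ_2.
Total proper time: 7.182 + τ_2 = 9.028, so τ_2 = 9.028 − 7.182 = 1.846 ms.
γ_2 = 6.596/1.846 = 3.572; β = √(1 − 1/γ²) = √0.9216.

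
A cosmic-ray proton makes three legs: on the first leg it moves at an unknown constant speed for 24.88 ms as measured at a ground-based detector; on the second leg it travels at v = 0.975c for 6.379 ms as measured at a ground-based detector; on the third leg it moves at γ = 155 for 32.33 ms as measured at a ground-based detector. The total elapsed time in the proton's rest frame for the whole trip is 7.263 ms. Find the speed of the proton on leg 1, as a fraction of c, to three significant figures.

β = 0.974

Leg 1: speed unknown; τ_1 = 24.88/γ_1.
Leg 2: γ = 1/√(1 − 0.975²) = 1/√0.04938 = 4.500; τ_2 = 6.379/4.500 = 1.417 ms.
Leg 3: γ = 155; τ_3 = 32.33/155.0 = 0.2086 ms.
Total proper time: τ_1 + 1.417 + 0.2086 = 7.263, so τ_1 = 7.263 − 1.626 = 5.637 ms.
γ_1 = 24.88/5.637 = 4.414; β = √(1 − 1/γ²) = √0.9487.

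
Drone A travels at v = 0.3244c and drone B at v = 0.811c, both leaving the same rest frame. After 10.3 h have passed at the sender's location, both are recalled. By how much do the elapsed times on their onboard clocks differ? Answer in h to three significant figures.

|τ_A − τ_B| = 3.72 h

A: γ = 1/√(1 − 0.3244²) = 1/√0.8948 = 1.057; τ_A = 10.3/1.057 = 9.743 h.
B: γ = 1/√(1 − 0.811²) = 1/√0.3423 = 1.709; τ_B = 10.3/1.709 = 6.026 h.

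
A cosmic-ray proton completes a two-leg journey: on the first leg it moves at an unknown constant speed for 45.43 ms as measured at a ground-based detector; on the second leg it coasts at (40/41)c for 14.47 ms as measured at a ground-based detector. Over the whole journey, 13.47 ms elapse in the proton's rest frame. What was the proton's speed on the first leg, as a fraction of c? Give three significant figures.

Leg 1: speed unknown; τ_1 = 45.43/γ_1.
Leg 2: γ = 1/√(1 − (40/41)²) = 41/9 ≈ 4.556; τ_2 = 14.47/4.556 = 3.176 ms.
Total proper time: τ_1 + 3.176 = 13.47, so τ_1 = 13.47 − 3.176 = 10.29 ms.
γ_1 = 45.43/10.29 = 4.413; β = √(1 − 1/γ²) = √0.9487.

β = 0.974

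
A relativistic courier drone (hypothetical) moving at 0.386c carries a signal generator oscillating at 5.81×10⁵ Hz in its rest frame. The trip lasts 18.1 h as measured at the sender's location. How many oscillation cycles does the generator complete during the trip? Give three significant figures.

N = 3.49×10¹⁰

γ = 1/√(1 − 0.386²) = 1/√0.8510 = 1.084
The oscillator's own cycle count is N = f × τ where τ is the proper time aboard the drone. τ = Δt/γ = 18.1/1.084 = 16.70 h = 6.011×10⁴ s.
N = 5.81×10⁵ × 6.011×10⁴ = 3.492×10¹⁰.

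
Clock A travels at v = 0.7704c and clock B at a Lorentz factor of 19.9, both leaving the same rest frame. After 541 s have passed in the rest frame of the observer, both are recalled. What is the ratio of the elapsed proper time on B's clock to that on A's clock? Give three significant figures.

τ_B/τ_A = 0.0788

A: γ = 1/√(1 − 0.7704²) = 1/√0.4065 = 1.568. B: γ = 19.9.
τ_A/τ_B = γ_B/γ_A = 19.90/1.568 = 12.69, so τ_B/τ_A = 0.07882.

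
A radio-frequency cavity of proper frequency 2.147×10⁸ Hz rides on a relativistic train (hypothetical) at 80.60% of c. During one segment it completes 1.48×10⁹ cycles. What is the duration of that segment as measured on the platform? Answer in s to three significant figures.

β = 0.8060; γ = 1/√(1 − 0.8060²) = 1/√0.3504 = 1.689
Proper time for N cycles: τ = N/f = 1.48×10⁹/(2.147×10⁸) = 6.893×10⁰ s = 6.893 s.
Lab-frame duration Δt = γτ = 1.689 × 6.893 = 11.65 s.

Δt = 11.6 s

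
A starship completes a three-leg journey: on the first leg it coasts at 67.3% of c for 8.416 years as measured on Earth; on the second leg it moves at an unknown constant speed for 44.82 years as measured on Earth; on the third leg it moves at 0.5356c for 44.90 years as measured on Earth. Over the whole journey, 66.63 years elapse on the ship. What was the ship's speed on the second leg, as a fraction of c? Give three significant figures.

β = 0.865

Leg 1: β = 0.673; γ = 1/√(1 − 0.673²) = 1/√0.5471 = 1.352; τ_1 = 8.416/1.352 = 6.225 years.
Leg 2: speed unknown; τ_2 = 44.82/γ_2.
Leg 3: γ = 1/√(1 − 0.5356²) = 1/√0.7131 = 1.184; τ_3 = 44.90/1.184 = 37.92 years.
Total proper time: 6.225 + τ_2 + 37.92 = 66.63, so τ_2 = 66.63 − 44.14 = 22.49 years.
γ_2 = 44.82/22.49 = 1.993; β = √(1 − 1/γ²) = √0.7482.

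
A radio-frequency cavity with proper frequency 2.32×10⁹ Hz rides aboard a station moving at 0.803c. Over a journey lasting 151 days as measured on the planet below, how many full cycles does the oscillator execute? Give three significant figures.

γ = 1/√(1 − 0.803²) = 1/√0.3552 = 1.678
The oscillator's own cycle count is N = f × τ where τ is the proper time aboard the station. τ = Δt/γ = 151/1.678 = 89.99 days = 7.775×10⁶ s.
N = 2.32×10⁹ × 7.775×10⁶ = 1.804×10¹⁶.

N = 1.80×10¹⁶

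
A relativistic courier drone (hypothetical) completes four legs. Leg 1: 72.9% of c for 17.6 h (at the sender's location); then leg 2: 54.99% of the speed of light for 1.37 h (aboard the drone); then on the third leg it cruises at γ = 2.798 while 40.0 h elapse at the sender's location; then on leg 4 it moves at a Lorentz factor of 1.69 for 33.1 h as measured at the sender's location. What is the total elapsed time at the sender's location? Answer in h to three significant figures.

Δt = 92.3 h

Leg 1: 17.6 h is already measured at the sender's location.
Leg 2: β = 0.5499; γ = 1/√(1 − 0.5499²) = 1/√0.6976 = 1.197; Δt_2 = 1.197 × 1.37 = 1.640 h.
Leg 3: 40.0 h is already measured at the sender's location.
Leg 4: 33.1 h is already measured at the sender's location.
Total: 17.60 + 1.640 + 40.00 + 33.10 h.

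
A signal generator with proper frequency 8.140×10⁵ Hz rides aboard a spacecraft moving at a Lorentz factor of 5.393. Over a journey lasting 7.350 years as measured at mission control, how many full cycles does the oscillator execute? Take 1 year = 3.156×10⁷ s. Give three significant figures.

N = 3.50×10¹³

γ = 5.393
The oscillator's own cycle count is N = f × τ where τ is the proper time aboard the spacecraft. τ = Δt/γ = 7.350/5.393 = 1.363 years = 4.301×10⁷ s.
N = 8.140×10⁵ × 4.301×10⁷ = 3.501×10¹³.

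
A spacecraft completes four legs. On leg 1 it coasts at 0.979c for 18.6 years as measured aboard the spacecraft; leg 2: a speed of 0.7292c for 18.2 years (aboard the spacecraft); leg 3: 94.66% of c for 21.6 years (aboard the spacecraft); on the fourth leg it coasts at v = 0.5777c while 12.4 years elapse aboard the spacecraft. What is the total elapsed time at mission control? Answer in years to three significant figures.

Δt = 200 years

Leg 1: γ = 1/√(1 − 0.979²) = 1/√0.04156 = 4.905; Δt_1 = 4.905 × 18.6 = 91.24 years.
Leg 2: γ = 1/√(1 − 0.7292²) = 1/√0.4683 = 1.461; Δt_2 = 1.461 × 18.2 = 26.60 years.
Leg 3: β = 0.9466; γ = 1/√(1 − 0.9466²) = 1/√0.1039 = 3.102; Δt_3 = 3.102 × 21.6 = 67.00 years.
Leg 4: γ = 1/√(1 − 0.5777²) = 1/√0.6663 = 1.225; Δt_4 = 1.225 × 12.4 = 15.19 years.
Total: 91.24 + 26.60 + 67.00 + 15.19 years.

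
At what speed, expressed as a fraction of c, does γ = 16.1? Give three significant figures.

β = 0.998

β = √(1 − 1/γ²) = √(1 − 1/16.1²) = √(1 − 0.003858) = √0.9961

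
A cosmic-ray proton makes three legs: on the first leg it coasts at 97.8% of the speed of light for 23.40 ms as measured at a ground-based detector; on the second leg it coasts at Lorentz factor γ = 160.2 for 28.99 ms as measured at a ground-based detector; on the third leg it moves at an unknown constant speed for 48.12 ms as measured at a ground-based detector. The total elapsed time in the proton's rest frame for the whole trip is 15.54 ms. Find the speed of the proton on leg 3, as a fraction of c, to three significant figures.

Leg 1: β = 0.978; γ = 1/√(1 − 0.978²) = 1/√0.04352 = 4.794; τ_1 = 23.40/4.794 = 4.881 ms.
Leg 2: γ = 160.2; τ_2 = 28.99/160.2 = 0.1810 ms.
Leg 3: speed unknown; τ_3 = 48.12/γ_3.
Total proper time: 4.881 + 0.1810 + τ_3 = 15.54, so τ_3 = 15.54 − 5.062 = 10.48 ms.
γ_3 = 48.12/10.48 = 4.593; β = √(1 − 1/γ²) = √0.9526.

β = 0.976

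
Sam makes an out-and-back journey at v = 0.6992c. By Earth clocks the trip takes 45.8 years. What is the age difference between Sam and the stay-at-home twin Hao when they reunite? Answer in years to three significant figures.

γ = 1/√(1 − 0.6992²) = 1/√0.5111 = 1.399
Sam's elapsed proper time: τ = 45.8/1.399 = 32.74 years.
Age gap = Δt − τ = 45.8 − 32.74 years.

Δt − τ = 13.1 years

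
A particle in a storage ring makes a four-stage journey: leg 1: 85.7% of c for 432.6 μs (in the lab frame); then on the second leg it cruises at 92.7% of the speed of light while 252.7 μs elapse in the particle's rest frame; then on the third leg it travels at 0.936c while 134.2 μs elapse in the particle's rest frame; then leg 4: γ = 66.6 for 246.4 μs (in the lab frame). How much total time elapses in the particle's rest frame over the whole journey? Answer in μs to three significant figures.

τ = 614 μs

Leg 1: β = 0.857; γ = 1/√(1 − 0.857²) = 1/√0.2656 = 1.941; τ_1 = 432.6/1.941 = 222.9 μs.
Leg 2: 252.7 μs is already measured in the particle's rest frame.
Leg 3: 134.2 μs is already measured in the particle's rest frame.
Leg 4: γ = 66.6; τ_4 = 246.4/66.60 = 3.700 μs.
Total: 222.9 + 252.7 + 134.2 + 3.700 μs.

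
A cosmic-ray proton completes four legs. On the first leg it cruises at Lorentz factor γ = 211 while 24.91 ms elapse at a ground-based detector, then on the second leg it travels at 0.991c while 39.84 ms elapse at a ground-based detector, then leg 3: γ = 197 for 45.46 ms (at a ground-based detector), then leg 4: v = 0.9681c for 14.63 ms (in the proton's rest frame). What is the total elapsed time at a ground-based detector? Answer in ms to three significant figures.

Δt = 169 ms

Leg 1: 24.91 ms is already measured at a ground-based detector.
Leg 2: 39.84 ms is already measured at a ground-based detector.
Leg 3: 45.46 ms is already measured at a ground-based detector.
Leg 4: γ = 1/√(1 − 0.9681²) = 1/√0.06278 = 3.991; Δt_4 = 3.991 × 14.63 = 58.39 ms.
Total: 24.91 + 39.84 + 45.46 + 58.39 ms.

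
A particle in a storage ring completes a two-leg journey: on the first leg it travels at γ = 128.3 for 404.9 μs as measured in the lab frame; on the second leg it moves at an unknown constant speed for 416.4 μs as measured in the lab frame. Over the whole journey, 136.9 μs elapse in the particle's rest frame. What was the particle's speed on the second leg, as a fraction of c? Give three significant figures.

Leg 1: γ = 128.3; τ_1 = 404.9/128.3 = 3.156 μs.
Leg 2: speed unknown; τ_2 = 416.4/γ_2.
Total proper time: 3.156 + τ_2 = 136.9, so τ_2 = 136.9 − 3.156 = 133.7 μs.
γ_2 = 416.4/133.7 = 3.113; β = √(1 − 1/γ²) = √0.8968.

β = 0.947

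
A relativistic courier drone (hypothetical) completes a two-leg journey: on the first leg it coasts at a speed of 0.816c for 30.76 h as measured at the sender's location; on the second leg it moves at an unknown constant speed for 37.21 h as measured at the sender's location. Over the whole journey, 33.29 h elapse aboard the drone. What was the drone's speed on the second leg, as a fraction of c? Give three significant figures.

β = 0.909

Leg 1: γ = 1/√(1 − 0.816²) = 1/√0.3341 = 1.730; τ_1 = 30.76/1.730 = 17.78 h.
Leg 2: speed unknown; τ_2 = 37.21/γ_2.
Total proper time: 17.78 + τ_2 = 33.29, so τ_2 = 33.29 − 17.78 = 15.51 h.
γ_2 = 37.21/15.51 = 2.399; β = √(1 − 1/γ²) = √0.8263.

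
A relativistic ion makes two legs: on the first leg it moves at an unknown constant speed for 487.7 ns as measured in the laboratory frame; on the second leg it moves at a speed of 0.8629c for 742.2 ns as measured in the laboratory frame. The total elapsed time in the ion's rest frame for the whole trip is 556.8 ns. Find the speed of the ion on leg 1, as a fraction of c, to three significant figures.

β = 0.928

Leg 1: speed unknown; τ_1 = 487.7/γ_1.
Leg 2: γ = 1/√(1 − 0.8629²) = 1/√0.2554 = 1.979; τ_2 = 742.2/1.979 = 375.1 ns.
Total proper time: τ_1 + 375.1 = 556.8, so τ_1 = 556.8 − 375.1 = 181.7 ns.
γ_1 = 487.7/181.7 = 2.684; β = √(1 − 1/γ²) = √0.8612.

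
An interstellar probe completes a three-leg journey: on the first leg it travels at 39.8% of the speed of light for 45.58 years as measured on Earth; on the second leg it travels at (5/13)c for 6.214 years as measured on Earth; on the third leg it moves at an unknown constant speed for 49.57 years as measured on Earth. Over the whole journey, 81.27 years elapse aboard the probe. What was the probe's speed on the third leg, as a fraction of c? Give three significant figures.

Leg 1: β = 0.398; γ = 1/√(1 − 0.398²) = 1/√0.8416 = 1.090; τ_1 = 45.58/1.090 = 41.81 years.
Leg 2: γ = 1/√(1 − (5/13)²) = 13/12 ≈ 1.083; τ_2 = 6.214/1.083 = 5.736 years.
Leg 3: speed unknown; τ_3 = 49.57/γ_3.
Total proper time: 41.81 + 5.736 + τ_3 = 81.27, so τ_3 = 81.27 − 47.55 = 33.72 years.
γ_3 = 49.57/33.72 = 1.470; β = √(1 − 1/γ²) = √0.5373.

β = 0.733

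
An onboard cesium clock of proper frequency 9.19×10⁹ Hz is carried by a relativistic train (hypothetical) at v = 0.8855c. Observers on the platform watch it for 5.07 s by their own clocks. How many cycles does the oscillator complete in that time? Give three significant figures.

N = 2.16×10¹⁰

γ = 1/√(1 − 0.8855²) = 1/√0.2159 = 2.152
During 5.07 s of lab time, the oscillator's proper time advances by τ = Δt/γ = 5.07/2.152 = 2.356 s = 2.356×10⁰ s.
N = f × τ = 9.19×10⁹ × 2.356×10⁰ = 2.165×10¹⁰.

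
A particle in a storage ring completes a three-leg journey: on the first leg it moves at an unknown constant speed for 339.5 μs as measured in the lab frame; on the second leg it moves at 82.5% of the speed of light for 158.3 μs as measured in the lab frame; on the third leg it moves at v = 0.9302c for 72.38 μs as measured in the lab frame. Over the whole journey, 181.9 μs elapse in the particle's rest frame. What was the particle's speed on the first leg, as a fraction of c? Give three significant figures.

Leg 1: speed unknown; τ_1 = 339.5/γ_1.
Leg 2: β = 0.825; γ = 1/√(1 − 0.825²) = 1/√0.3194 = 1.769; τ_2 = 158.3/1.769 = 89.46 μs.
Leg 3: γ = 1/√(1 − 0.9302²) = 1/√0.1347 = 2.724; τ_3 = 72.38/2.724 = 26.57 μs.
Total proper time: τ_1 + 89.46 + 26.57 = 181.9, so τ_1 = 181.9 − 116.0 = 65.87 μs.
γ_1 = 339.5/65.87 = 5.154; β = √(1 − 1/γ²) = √0.9624.

β = 0.981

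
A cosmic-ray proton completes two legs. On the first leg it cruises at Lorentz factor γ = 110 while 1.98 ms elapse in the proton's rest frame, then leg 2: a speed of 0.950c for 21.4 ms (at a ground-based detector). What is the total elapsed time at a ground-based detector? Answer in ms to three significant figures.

Δt = 239 ms

Leg 1: γ = 110; Δt_1 = 110.0 × 1.98 = 217.8 ms.
Leg 2: 21.4 ms is already measured at a ground-based detector.
Total: 217.8 + 21.40 ms.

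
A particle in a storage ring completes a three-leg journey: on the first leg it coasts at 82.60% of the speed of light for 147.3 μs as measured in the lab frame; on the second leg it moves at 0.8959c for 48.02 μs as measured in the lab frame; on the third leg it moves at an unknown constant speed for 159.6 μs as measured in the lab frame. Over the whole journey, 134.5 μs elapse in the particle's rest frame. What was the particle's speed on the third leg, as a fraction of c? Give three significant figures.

β = 0.982

Leg 1: β = 0.8260; γ = 1/√(1 − 0.8260²) = 1/√0.3177 = 1.774; τ_1 = 147.3/1.774 = 83.03 μs.
Leg 2: γ = 1/√(1 − 0.8959²) = 1/√0.1974 = 2.251; τ_2 = 48.02/2.251 = 21.33 μs.
Leg 3: speed unknown; τ_3 = 159.6/γ_3.
Total proper time: 83.03 + 21.33 + τ_3 = 134.5, so τ_3 = 134.5 − 104.4 = 30.14 μs.
γ_3 = 159.6/30.14 = 5.296; β = √(1 − 1/γ²) = √0.9643.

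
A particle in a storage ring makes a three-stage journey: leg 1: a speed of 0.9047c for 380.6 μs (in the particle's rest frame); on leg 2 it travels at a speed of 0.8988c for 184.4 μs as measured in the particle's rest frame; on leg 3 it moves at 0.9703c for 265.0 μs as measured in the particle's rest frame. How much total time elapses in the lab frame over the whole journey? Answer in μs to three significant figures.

Δt = 2410 μs

Leg 1: γ = 1/√(1 − 0.9047²) = 1/√0.1815 = 2.347; Δt_1 = 2.347 × 380.6 = 893.3 μs.
Leg 2: γ = 1/√(1 − 0.8988²) = 1/√0.1922 = 2.281; Δt_2 = 2.281 × 184.4 = 420.7 μs.
Leg 3: γ = 1/√(1 − 0.9703²) = 1/√0.05852 = 4.134; Δt_3 = 4.134 × 265.0 = 1095 μs.
Total: 893.3 + 420.7 + 1095 μs.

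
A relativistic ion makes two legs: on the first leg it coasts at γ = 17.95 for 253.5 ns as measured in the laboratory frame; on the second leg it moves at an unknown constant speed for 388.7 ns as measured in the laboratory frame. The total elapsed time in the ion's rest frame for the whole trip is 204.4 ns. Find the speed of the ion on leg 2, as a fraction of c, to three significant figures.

β = 0.872

Leg 1: γ = 17.95; τ_1 = 253.5/17.95 = 14.12 ns.
Leg 2: speed unknown; τ_2 = 388.7/γ_2.
Total proper time: 14.12 + τ_2 = 204.4, so τ_2 = 204.4 − 14.12 = 190.3 ns.
γ_2 = 388.7/190.3 = 2.043; β = √(1 − 1/γ²) = √0.7604.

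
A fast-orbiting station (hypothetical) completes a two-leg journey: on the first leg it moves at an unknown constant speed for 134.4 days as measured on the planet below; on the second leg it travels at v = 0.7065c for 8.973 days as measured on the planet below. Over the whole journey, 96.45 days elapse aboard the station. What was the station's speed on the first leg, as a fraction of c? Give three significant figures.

β = 0.742

Leg 1: speed unknown; τ_1 = 134.4/γ_1.
Leg 2: γ = 1/√(1 − 0.7065²) = 1/√0.5009 = 1.413; τ_2 = 8.973/1.413 = 6.350 days.
Total proper time: τ_1 + 6.350 = 96.45, so τ_1 = 96.45 − 6.350 = 90.10 days.
γ_1 = 134.4/90.10 = 1.492; β = √(1 − 1/γ²) = √0.5506.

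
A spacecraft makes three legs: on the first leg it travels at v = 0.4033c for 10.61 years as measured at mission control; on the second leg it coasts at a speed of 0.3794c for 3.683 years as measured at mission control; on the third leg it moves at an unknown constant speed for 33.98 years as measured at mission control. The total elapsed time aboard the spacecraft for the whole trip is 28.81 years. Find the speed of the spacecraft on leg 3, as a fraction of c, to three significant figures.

β = 0.887

Leg 1: γ = 1/√(1 − 0.4033²) = 1/√0.8373 = 1.093; τ_1 = 10.61/1.093 = 9.709 years.
Leg 2: γ = 1/√(1 − 0.3794²) = 1/√0.8561 = 1.081; τ_2 = 3.683/1.081 = 3.408 years.
Leg 3: speed unknown; τ_3 = 33.98/γ_3.
Total proper time: 9.709 + 3.408 + τ_3 = 28.81, so τ_3 = 28.81 − 13.12 = 15.69 years.
γ_3 = 33.98/15.69 = 2.165; β = √(1 − 1/γ²) = √0.7867.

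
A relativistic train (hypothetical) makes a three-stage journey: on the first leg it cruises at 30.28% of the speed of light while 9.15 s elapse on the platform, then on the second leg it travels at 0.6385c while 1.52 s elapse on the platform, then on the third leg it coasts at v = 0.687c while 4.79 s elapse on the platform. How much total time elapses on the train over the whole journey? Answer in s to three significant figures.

Leg 1: β = 0.3028; γ = 1/√(1 − 0.3028²) = 1/√0.9083 = 1.049; τ_1 = 9.15/1.049 = 8.720 s.
Leg 2: γ = 1/√(1 − 0.6385²) = 1/√0.5923 = 1.299; τ_2 = 1.52/1.299 = 1.170 s.
Leg 3: γ = 1/√(1 − 0.687²) = 1/√0.5280 = 1.376; τ_3 = 4.79/1.376 = 3.481 s.
Total: 8.720 + 1.170 + 3.481 s.

τ = 13.4 s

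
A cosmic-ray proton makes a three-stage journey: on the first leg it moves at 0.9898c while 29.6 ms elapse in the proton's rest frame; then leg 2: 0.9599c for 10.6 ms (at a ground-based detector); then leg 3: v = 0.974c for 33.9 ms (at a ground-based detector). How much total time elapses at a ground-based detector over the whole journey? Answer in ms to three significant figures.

Δt = 252 ms

Leg 1: γ = 1/√(1 − 0.9898²) = 1/√0.02030 = 7.019; Δt_1 = 7.019 × 29.6 = 207.8 ms.
Leg 2: 10.6 ms is already measured at a ground-based detector.
Leg 3: 33.9 ms is already measured at a ground-based detector.
Total: 207.8 + 10.60 + 33.90 ms.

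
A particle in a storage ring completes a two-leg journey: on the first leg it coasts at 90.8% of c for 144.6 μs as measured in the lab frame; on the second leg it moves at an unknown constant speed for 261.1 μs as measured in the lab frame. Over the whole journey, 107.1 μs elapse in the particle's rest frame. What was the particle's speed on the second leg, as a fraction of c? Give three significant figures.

β = 0.984

Leg 1: β = 0.908; γ = 1/√(1 − 0.908²) = 1/√0.1755 = 2.387; τ_1 = 144.6/2.387 = 60.58 μs.
Leg 2: speed unknown; τ_2 = 261.1/γ_2.
Total proper time: 60.58 + τ_2 = 107.1, so τ_2 = 107.1 − 60.58 = 46.52 μs.
γ_2 = 261.1/46.52 = 5.613; β = √(1 − 1/γ²) = √0.9683.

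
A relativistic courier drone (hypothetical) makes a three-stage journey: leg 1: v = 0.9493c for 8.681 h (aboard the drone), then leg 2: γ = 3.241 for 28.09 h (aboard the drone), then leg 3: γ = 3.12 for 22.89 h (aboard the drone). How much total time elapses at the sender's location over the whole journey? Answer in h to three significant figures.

Δt = 190 h

Leg 1: γ = 1/√(1 − 0.9493²) = 1/√0.09883 = 3.181; Δt_1 = 3.181 × 8.681 = 27.61 h.
Leg 2: γ = 3.241; Δt_2 = 3.241 × 28.09 = 91.04 h.
Leg 3: γ = 3.12; Δt_3 = 3.120 × 22.89 = 71.42 h.
Total: 27.61 + 91.04 + 71.42 h.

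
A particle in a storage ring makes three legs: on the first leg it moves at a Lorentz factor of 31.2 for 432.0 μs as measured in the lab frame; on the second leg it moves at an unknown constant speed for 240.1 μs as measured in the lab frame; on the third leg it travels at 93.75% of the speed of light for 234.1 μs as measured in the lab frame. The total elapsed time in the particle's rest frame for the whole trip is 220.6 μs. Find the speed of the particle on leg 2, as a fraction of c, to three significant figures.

Leg 1: γ = 31.2; τ_1 = 432.0/31.20 = 13.85 μs.
Leg 2: speed unknown; τ_2 = 240.1/γ_2.
Leg 3: β = 0.9375; γ = 1/√(1 − 0.9375²) = 1/√0.1211 = 2.874; τ_3 = 234.1/2.874 = 81.46 μs.
Total proper time: 13.85 + τ_2 + 81.46 = 220.6, so τ_2 = 220.6 − 95.31 = 125.3 μs.
γ_2 = 240.1/125.3 = 1.916; β = √(1 − 1/γ²) = √0.7277.

β = 0.853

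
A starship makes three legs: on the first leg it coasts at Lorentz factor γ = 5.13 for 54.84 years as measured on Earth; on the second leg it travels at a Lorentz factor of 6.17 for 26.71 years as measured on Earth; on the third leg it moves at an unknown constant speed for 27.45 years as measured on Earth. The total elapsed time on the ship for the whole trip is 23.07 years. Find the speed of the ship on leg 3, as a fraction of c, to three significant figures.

Leg 1: γ = 5.13; τ_1 = 54.84/5.130 = 10.69 years.
Leg 2: γ = 6.17; τ_2 = 26.71/6.170 = 4.329 years.
Leg 3: speed unknown; τ_3 = 27.45/γ_3.
Total proper time: 10.69 + 4.329 + τ_3 = 23.07, so τ_3 = 23.07 − 15.02 = 8.051 years.
γ_3 = 27.45/8.051 = 3.410; β = √(1 − 1/γ²) = √0.9140.

β = 0.956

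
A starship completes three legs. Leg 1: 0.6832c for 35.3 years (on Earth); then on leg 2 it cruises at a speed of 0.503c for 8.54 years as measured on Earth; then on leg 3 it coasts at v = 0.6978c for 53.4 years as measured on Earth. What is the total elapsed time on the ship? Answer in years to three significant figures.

τ = 71.4 years

Leg 1: γ = 1/√(1 − 0.6832²) = 1/√0.5332 = 1.369; τ_1 = 35.3/1.369 = 25.78 years.
Leg 2: γ = 1/√(1 − 0.503²) = 1/√0.7470 = 1.157; τ_2 = 8.54/1.157 = 7.381 years.
Leg 3: γ = 1/√(1 − 0.6978²) = 1/√0.5131 = 1.396; τ_3 = 53.4/1.396 = 38.25 years.
Total: 25.78 + 7.381 + 38.25 years.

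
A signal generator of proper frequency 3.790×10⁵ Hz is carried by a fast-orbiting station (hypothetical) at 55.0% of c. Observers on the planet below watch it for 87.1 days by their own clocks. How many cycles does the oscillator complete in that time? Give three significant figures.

β = 0.550; γ = 1/√(1 − 0.550²) = 1/√0.6975 = 1.197
During 87.1 days of lab time, the oscillator's proper time advances by τ = Δt/γ = 87.1/1.197 = 72.74 days = 6.285×10⁶ s.
N = f × τ = 3.790×10⁵ × 6.285×10⁶ = 2.382×10¹².

N = 2.38×10¹²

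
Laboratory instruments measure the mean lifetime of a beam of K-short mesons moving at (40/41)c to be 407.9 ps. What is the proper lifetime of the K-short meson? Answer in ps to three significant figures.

τ₀ = 89.5 ps

γ = 1/√(1 − (40/41)²) = 41/9 ≈ 4.556
The lab-frame lifetime is the dilated interval; the proper lifetime is τ₀ = Δt/γ = 407.9/4.556 ps.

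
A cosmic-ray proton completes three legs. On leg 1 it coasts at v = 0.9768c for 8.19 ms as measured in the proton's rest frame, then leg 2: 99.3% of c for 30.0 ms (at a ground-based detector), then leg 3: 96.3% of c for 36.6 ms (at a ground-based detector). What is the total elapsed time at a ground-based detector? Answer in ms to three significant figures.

Leg 1: γ = 1/√(1 − 0.9768²) = 1/√0.04586 = 4.670; Δt_1 = 4.670 × 8.19 = 38.24 ms.
Leg 2: 30.0 ms is already measured at a ground-based detector.
Leg 3: 36.6 ms is already measured at a ground-based detector.
Total: 38.24 + 30.00 + 36.60 ms.

Δt = 105 ms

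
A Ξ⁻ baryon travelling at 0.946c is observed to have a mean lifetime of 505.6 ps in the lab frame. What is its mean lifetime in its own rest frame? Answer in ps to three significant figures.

τ₀ = 164 ps

γ = 1/√(1 − 0.946²) = 1/√0.1051 = 3.085
The lab-frame lifetime is the dilated interval; the proper lifetime is τ₀ = Δt/γ = 505.6/3.085 ps.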